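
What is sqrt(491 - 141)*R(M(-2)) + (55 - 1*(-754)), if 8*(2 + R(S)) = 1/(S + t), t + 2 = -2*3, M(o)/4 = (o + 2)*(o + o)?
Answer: 809 - 645*sqrt(14)/64 ≈ 771.29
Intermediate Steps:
M(o) = 8*o*(2 + o) (M(o) = 4*((o + 2)*(o + o)) = 4*((2 + o)*(2*o)) = 4*(2*o*(2 + o)) = 8*o*(2 + o))
t = -8 (t = -2 - 2*3 = -2 - 6 = -8)
R(S) = -2 + 1/(8*(-8 + S)) (R(S) = -2 + 1/(8*(S - 8)) = -2 + 1/(8*(-8 + S)))
sqrt(491 - 141)*R(M(-2)) + (55 - 1*(-754)) = sqrt(491 - 141)*((129 - 128*(-2)*(2 - 2))/(8*(-8 + 8*(-2)*(2 - 2)))) + (55 - 1*(-754)) = sqrt(350)*((129 - 128*(-2)*0)/(8*(-8 + 8*(-2)*0))) + (55 + 754) = (5*sqrt(14))*((129 - 16*0)/(8*(-8 + 0))) + 809 = (5*sqrt(14))*((1/8)*(129 + 0)/(-8)) + 809 = (5*sqrt(14))*((1/8)*(-1/8)*129) + 809 = (5*sqrt(14))*(-129/64) + 809 = -645*sqrt(14)/64 + 809 = 809 - 645*sqrt(14)/64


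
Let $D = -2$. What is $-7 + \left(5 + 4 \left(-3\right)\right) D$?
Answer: $7$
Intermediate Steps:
$-7 + \left(5 + 4 \left(-3\right)\right) D = -7 + \left(5 + 4 \left(-3\right)\right) \left(-2\right) = -7 + \left(5 - 12\right) \left(-2\right) = -7 - -14 = -7 + 14 = 7$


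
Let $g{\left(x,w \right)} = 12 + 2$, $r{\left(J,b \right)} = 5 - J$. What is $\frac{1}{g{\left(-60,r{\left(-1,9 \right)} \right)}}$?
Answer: $\frac{1}{14} \approx 0.071429$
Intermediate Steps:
$g{\left(x,w \right)} = 14$
$\frac{1}{g{\left(-60,r{\left(-1,9 \right)} \right)}} = \frac{1}{14}$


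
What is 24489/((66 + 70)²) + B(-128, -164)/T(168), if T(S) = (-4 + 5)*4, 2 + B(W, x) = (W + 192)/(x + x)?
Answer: 587889/758336 ≈ 0.77524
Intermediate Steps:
B(W, x) = -2 + (192 + W)/(2*x) (B(W, x) = -2 + (W + 192)/(x + x) = -2 + (192 + W)/((2*x)) = -2 + (192 + W)*(1/(2*x)) = -2 + (192 + W)/(2*x))
T(S) = 4 (T(S) = 1*4 = 4)
24489/((66 + 70)²) + B(-128, -164)/T(168) = 24489/((66 + 70)²) + ((½)*(192 - 128 - 4*(-164))/(-164))/4 = 24489/(136²) + ((½)*(-1/164)*(192 - 128 + 656))*(¼) = 24489/18496 + ((½)*(-1/164)*720)*(¼) = 24489*(1/18496) - 90/41*¼ = 24489/18496 - 45/82 = 587889/758336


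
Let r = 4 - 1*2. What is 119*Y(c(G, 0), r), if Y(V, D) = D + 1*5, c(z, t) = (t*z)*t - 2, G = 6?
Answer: 833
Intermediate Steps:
c(z, t) = -2 + z*t² (c(z, t) = z*t² - 2 = -2 + z*t²)
r = 2 (r = 4 - 2 = 2)
Y(V, D) = 5 + D (Y(V, D) = D + 5 = 5 + D)
119*Y(c(G, 0), r) = 119*(5 + 2) = 119*7 = 833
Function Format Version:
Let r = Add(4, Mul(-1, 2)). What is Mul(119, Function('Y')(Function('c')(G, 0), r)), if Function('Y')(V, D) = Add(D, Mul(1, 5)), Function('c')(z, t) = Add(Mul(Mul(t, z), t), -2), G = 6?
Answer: 833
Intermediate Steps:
Function('c')(z, t) = Add(-2, Mul(z, Pow(t, 2))) (Function('c')(z, t) = Add(Mul(z, Pow(t, 2)), -2) = Add(-2, Mul(z, Pow(t, 2))))
r = 2 (r = Add(4, -2) = 2)
Function('Y')(V, D) = Add(5, D) (Function('Y')(V, D) = Add(D, 5) = Add(5, D))
Mul(119, Function('Y')(Function('c')(G, 0), r)) = Mul(119, Add(5, 2)) = Mul(119, 7) = 833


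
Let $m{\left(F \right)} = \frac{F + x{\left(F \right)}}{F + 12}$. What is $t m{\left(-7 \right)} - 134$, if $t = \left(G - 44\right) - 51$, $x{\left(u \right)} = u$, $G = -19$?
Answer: $\frac{926}{5} \approx 185.2$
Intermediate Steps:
$m{\left(F \right)} = \frac{2 F}{12 + F}$ ($m{\left(F \right)} = \frac{F + F}{F + 12} = \frac{2 F}{12 + F}$)
$t = -114$ ($t = \left(-19 - 44\right) - 51 = -63 - 51 = -114$)
$t m{\left(-7 \right)} - 134 = - 114 \cdot 2 \left(-7\right) \frac{1}{12 - 7} - 134 = - 114 \cdot 2 \left(-7\right) \frac{1}{5} - 134 = \left(-114\right) \left(- \frac{14}{5}\right) - 134 = \frac{1596}{5} - 134 = \frac{926}{5}$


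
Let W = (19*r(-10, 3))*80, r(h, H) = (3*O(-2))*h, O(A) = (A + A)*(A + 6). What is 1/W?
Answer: 1/729600 ≈ 1.3706e-6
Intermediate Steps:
O(A) = 2*A*(6 + A) (O(A) = (2*A)*(6 + A) = 2*A*(6 + A))
r(h, H) = -48*h (r(h, H) = (3*(2*(-2)*(6 - 2)))*h = (3*(2*(-2)*4))*h = (3*(-16))*h = -48*h)
W = 729600 (W = (19*(-48*(-10)))*80 = (19*480)*80 = 9120*80 = 729600)
1/W = 1/729600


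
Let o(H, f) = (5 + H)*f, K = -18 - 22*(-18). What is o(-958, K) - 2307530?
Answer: -2667764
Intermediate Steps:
K = 378 (K = -18 + 396 = 378)
o(H, f) = f*(5 + H)
o(-958, K) - 2307530 = 378*(5 - 958) - 2307530 = 378*(-953) - 2307530 = -360234 - 2307530 = -2667764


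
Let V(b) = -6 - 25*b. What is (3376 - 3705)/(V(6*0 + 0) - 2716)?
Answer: 329/2722 ≈ 0.12087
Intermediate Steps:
(3376 - 3705)/(V(6*0 + 0) - 2716) = (3376 - 3705)/((-6 - 25*(6*0 + 0)) - 2716) = -329/((-6 - 25*(0 + 0)) - 2716) = -329/((-6 - 25*0) - 2716) = -329/((-6 + 0) - 2716) = -329/(-6 - 2716) = -329/(-2722) = -329*(-1/2722) = 329/2722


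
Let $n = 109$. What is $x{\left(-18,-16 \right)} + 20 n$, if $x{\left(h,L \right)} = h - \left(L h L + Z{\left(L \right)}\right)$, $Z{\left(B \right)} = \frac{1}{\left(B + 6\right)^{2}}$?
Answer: $\frac{676999}{100} \approx 6770.0$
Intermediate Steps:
$Z{\left(B \right)} = \frac{1}{\left(6 + B\right)^{2}}$
$x{\left(h,L \right)} = h - \frac{1}{\left(6 + L\right)^{2}} - h L^{2}$ ($x{\left(h,L \right)} = h - \left(L h L + \frac{1}{\left(6 + L\right)^{2}}\right) = h - \left(h L^{2} + \frac{1}{\left(6 + L\right)^{2}}\right) = h - \left(\frac{1}{\left(6 + L\right)^{2}} + h L^{2}\right) = h - \frac{1}{\left(6 + L\right)^{2}} - h L^{2}$)
$x{\left(-18,-16 \right)} + 20 n = \left(-18 - \frac{1}{\left(6 - 16\right)^{2}} - - 18 \left(-16\right)^{2}\right) + 20 \cdot 109 = \left(-18 - \frac{1}{100} - \left(-18\right) 256\right) + 2180 = \left(-18 - \frac{1}{100} + 4608\right) + 2180 = \frac{458999}{100} + 2180 = \frac{676999}{100}$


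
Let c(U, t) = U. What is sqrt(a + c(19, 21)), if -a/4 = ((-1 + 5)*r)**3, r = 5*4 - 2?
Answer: I*sqrt(1492973) ≈ 1221.9*I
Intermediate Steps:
r = 18 (r = 20 - 2 = 18)
a = -1492992 (a = -4*5832*(-1 + 5)**3 = -4*(4*18)**3 = -4*72**3 = -4*373248 = -1492992)
sqrt(a + c(19, 21)) = sqrt(-1492992 + 19) = sqrt(-1492973) = I*sqrt(1492973)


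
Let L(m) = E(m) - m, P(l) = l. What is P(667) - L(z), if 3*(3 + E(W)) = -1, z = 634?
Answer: 3913/3 ≈ 1304.3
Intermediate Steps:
E(W) = -10/3 (E(W) = -3 + (1/3)*(-1) = -3 - 1/3 = -10/3)
L(m) = -10/3 - m
P(667) - L(z) = 667 - (-10/3 - 1*634) = 667 - (-10/3 - 634) = 667 - 1*(-1912/3) = 667 + 1912/3 = 3913/3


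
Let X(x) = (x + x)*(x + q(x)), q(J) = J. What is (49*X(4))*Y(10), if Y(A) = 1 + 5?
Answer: 18816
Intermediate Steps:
Y(A) = 6
X(x) = 4*x² (X(x) = (x + x)*(x + x) = (2*x)*(2*x) = 4*x²)
(49*X(4))*Y(10) = (49*(4*4²))*6 = (49*(4*16))*6 = (49*64)*6 = 3136*6 = 18816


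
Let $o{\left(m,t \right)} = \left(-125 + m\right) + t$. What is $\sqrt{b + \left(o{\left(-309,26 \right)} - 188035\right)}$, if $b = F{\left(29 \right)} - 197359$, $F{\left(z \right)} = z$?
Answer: $i \sqrt{385773} \approx 621.11 i$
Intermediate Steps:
$o{\left(m,t \right)} = -125 + m + t$
$b = -197330$ ($b = 29 - 197359 = -197330$)
$\sqrt{b + \left(o{\left(-309,26 \right)} - 188035\right)} = \sqrt{-197330 - 188443} = \sqrt{-385773} = i \sqrt{385773}$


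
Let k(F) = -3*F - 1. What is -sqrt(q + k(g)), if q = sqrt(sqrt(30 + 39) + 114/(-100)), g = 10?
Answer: -I*sqrt(3100 - 10*sqrt(2)*sqrt(-57 + 50*sqrt(69)))/10 ≈ -5.3219*I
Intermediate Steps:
k(F) = -1 - 3*F
q = sqrt(-57/50 + sqrt(69)) (q = sqrt(sqrt(69) + 114*(-1/100)) = sqrt(sqrt(69) - 57/50) = sqrt(-57/50 + sqrt(69)) ≈ 2.6771)
-sqrt(q + k(g)) = -sqrt(sqrt(-114 + 100*sqrt(69))/10 + (-1 - 3*10)) = -sqrt(sqrt(-114 + 100*sqrt(69))/10 + (-1 - 30)) = -sqrt(sqrt(-114 + 100*sqrt(69))/10 - 31) = -sqrt(-31 + sqrt(-114 + 100*sqrt(69))/10)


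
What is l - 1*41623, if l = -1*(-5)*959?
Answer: -36828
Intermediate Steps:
l = 4795 (l = 5*959 = 4795)
l - 1*41623 = 4795 - 1*41623 = 4795 - 41623 = -36828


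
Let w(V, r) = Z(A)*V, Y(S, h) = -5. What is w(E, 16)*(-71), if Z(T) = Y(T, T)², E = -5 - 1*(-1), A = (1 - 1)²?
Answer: 7100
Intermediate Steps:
A = 0 (A = 0² = 0)
E = -4 (E = -5 + 1 = -4)
Z(T) = 25 (Z(T) = (-5)² = 25)
w(V, r) = 25*V
w(E, 16)*(-71) = (25*(-4))*(-71) = -100*(-71) = 7100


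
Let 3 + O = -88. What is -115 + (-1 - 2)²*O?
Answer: -934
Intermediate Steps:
O = -91 (O = -3 - 88 = -91)
-115 + (-1 - 2)²*O = -115 + (-1 - 2)²*(-91) = -115 + (-3)²*(-91) = -115 + 9*(-91) = -115 - 819 = -934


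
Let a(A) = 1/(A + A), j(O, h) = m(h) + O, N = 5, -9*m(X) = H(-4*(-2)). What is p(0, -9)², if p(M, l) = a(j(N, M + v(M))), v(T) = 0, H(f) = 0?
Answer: 1/100 ≈ 0.010000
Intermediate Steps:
m(X) = 0 (m(X) = -⅑*0 = 0)
j(O, h) = O (j(O, h) = 0 + O = O)
a(A) = 1/(2*A)
p(M, l) = ⅒ (p(M, l) = (½)/5 = (½)*(⅕) = ⅒)
p(0, -9)² = (⅒)² = 1/100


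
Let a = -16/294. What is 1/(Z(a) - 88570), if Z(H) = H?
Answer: -147/13019798 ≈ -1.1290e-5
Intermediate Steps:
a = -8/147 (a = -16*1/294 = -8/147 ≈ -0.054422)
1/(Z(a) - 88570) = 1/(-8/147 - 88570) = 1/(-13019798/147) = -147/13019798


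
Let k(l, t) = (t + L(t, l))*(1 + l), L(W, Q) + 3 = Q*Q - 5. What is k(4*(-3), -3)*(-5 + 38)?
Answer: -48279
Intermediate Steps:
L(W, Q) = -8 + Q**2 (L(W, Q) = -3 + (Q*Q - 5) = -3 + (Q**2 - 5) = -3 + (-5 + Q**2) = -8 + Q**2)
k(l, t) = (1 + l)*(-8 + t + l**2) (k(l, t) = (t + (-8 + l**2))*(1 + l) = (-8 + t + l**2)*(1 + l) = (1 + l)*(-8 + t + l**2))
k(4*(-3), -3)*(-5 + 38) = (-8 - 3 + (4*(-3))**2 + (4*(-3))*(-3) + (4*(-3))*(-8 + (4*(-3))**2))*(-5 + 38) = (-8 - 3 + (-12)**2 - 12*(-3) - 12*(-8 + (-12)**2))*33 = (-8 - 3 + 144 + 36 - 12*(-8 + 144))*33 = (-8 - 3 + 144 + 36 - 12*136)*33 = (-8 - 3 + 144 + 36 - 1632)*33 = -1463*33 = -48279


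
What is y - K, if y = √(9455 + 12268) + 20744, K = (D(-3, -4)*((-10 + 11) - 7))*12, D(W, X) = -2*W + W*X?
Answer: 22040 + √21723 ≈ 22187.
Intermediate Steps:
K = -1296 (K = ((-3*(-2 - 4))*((-10 + 11) - 7))*12 = ((-3*(-6))*(1 - 7))*12 = (18*(-6))*12 = -108*12 = -1296)
y = 20744 + √21723 (y = √21723 + 20744 = 20744 + √21723 ≈ 20891.)
y - K = (20744 + √21723) - 1*(-1296) = (20744 + √21723) + 1296 = 22040 + √21723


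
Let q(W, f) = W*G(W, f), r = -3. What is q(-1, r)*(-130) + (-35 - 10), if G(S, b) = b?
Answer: -435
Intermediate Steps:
q(W, f) = W*f
q(-1, r)*(-130) + (-35 - 10) = -1*(-3)*(-130) + (-35 - 10) = 3*(-130) - 45 = -390 - 45 = -435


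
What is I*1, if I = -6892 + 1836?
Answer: -5056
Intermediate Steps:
I = -5056
I*1 = -5056*1 = -5056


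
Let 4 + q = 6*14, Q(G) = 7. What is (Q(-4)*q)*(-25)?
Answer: -14000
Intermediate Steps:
q = 80 (q = -4 + 6*14 = -4 + 84 = 80)
(Q(-4)*q)*(-25) = (7*80)*(-25) = 560*(-25) = -14000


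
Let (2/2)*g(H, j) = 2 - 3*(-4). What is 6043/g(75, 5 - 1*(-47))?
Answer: 6043/14 ≈ 431.64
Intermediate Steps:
g(H, j) = 14 (g(H, j) = 2 - 3*(-4) = 2 + 12 = 14)
6043/g(75, 5 - 1*(-47)) = 6043/14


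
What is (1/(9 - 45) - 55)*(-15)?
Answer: 9905/12 ≈ 825.42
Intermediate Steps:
(1/(9 - 45) - 55)*(-15) = (1/(-36) - 55)*(-15) = (-1/36 - 55)*(-15) = -1981/36*(-15) = 9905/12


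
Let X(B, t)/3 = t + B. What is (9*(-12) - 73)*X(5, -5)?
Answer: 0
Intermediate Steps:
X(B, t) = 3*B + 3*t (X(B, t) = 3*(t + B) = 3*(B + t) = 3*B + 3*t)
(9*(-12) - 73)*X(5, -5) = (9*(-12) - 73)*(3*5 + 3*(-5)) = (-108 - 73)*(15 - 15) = -181*0 = 0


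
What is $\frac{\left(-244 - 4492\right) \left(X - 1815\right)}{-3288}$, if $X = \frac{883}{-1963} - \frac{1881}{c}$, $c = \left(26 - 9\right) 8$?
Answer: $- \frac{36138596414}{13715481} \approx -2634.9$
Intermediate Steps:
$c = 136$ ($c = 17 \cdot 8 = 136$)
$X = - \frac{3812491}{266968}$ ($X = \frac{883}{-1963} - \frac{1881}{136} = 883 \left(- \frac{1}{1963}\right) - \frac{1881}{136} = - \frac{883}{1963} - \frac{1881}{136} = - \frac{3812491}{266968} \approx -14.281$)
$\frac{\left(-244 - 4492\right) \left(X - 1815\right)}{-3288} = \frac{\left(-244 - 4492\right) \left(- \frac{3812491}{266968} - 1815\right)}{-3288} = \left(-4736\right) \left(- \frac{488359411}{266968}\right) \left(- \frac{1}{3288}\right) = \frac{289108771312}{33371} \left(- \frac{1}{3288}\right) = - \frac{36138596414}{13715481}$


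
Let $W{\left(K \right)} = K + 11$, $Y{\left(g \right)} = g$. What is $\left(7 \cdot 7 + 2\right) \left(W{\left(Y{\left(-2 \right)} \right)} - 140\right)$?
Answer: $-6681$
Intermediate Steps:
$W{\left(K \right)} = 11 + K$
$\left(7 \cdot 7 + 2\right) \left(W{\left(Y{\left(-2 \right)} \right)} - 140\right) = \left(7 \cdot 7 + 2\right) \left(\left(11 - 2\right) - 140\right) = \left(49 + 2\right) \left(9 - 140\right) = 51 \left(-131\right) = -6681$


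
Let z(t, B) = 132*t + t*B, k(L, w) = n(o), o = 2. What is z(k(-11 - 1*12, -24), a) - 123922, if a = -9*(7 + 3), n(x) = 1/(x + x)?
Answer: -247823/2 ≈ -1.2391e+5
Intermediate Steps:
n(x) = 1/(2*x)
k(L, w) = 1/4 (k(L, w) = (1/2)/2 = (1/2)*(1/2) = 1/4)
a = -90 (a = -9*10 = -90)
z(t, B) = 132*t + B*t
z(k(-11 - 1*12, -24), a) - 123922 = (132 - 90)/4 - 123922 = (1/4)*42 - 123922 = 21/2 - 123922 = -247823/2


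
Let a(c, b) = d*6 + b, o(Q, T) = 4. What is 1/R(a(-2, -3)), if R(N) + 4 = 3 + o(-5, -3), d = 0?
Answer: ⅓ ≈ 0.33333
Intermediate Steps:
a(c, b) = b (a(c, b) = 0*6 + b = 0 + b = b)
R(N) = 3 (R(N) = -4 + (3 + 4) = -4 + 7 = 3)
1/R(a(-2, -3)) = 1/3 = ⅓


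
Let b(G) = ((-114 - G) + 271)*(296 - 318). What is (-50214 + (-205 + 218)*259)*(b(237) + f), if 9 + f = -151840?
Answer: 7031219383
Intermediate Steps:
f = -151849 (f = -9 - 151840 = -151849)
b(G) = -3454 + 22*G (b(G) = (157 - G)*(-22) = -3454 + 22*G)
(-50214 + (-205 + 218)*259)*(b(237) + f) = (-50214 + (-205 + 218)*259)*((-3454 + 22*237) - 151849) = (-50214 + 13*259)*((-3454 + 5214) - 151849) = (-50214 + 3367)*(1760 - 151849) = -46847*(-150089) = 7031219383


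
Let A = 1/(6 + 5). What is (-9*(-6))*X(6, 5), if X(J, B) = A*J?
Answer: 324/11 ≈ 29.455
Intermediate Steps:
A = 1/11 ≈ 0.090909
X(J, B) = J/11
(-9*(-6))*X(6, 5) = (-9*(-6))*((1/11)*6) = 54*(6/11) = 324/11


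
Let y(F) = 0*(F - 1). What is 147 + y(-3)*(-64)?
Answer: 147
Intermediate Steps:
y(F) = 0 (y(F) = 0*(-1 + F) = 0)
147 + y(-3)*(-64) = 147 + 0*(-64) = 147 + 0 = 147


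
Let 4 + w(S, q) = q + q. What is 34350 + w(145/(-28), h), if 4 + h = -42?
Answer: 34254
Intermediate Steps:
h = -46 (h = -4 - 42 = -46)
w(S, q) = -4 + 2*q (w(S, q) = -4 + (q + q) = -4 + 2*q)
34350 + w(145/(-28), h) = 34350 + (-4 + 2*(-46)) = 34350 + (-4 - 92) = 34350 - 96 = 34254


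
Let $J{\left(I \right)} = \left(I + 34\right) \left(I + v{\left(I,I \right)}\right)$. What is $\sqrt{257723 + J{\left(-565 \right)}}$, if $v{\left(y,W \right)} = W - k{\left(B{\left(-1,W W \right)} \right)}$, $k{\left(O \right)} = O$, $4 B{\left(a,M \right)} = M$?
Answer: $\frac{\sqrt{172939487}}{2} \approx 6575.3$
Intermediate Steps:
$B{\left(a,M \right)} = \frac{M}{4}$
$v{\left(y,W \right)} = W - \frac{W^{2}}{4}$ ($v{\left(y,W \right)} = W - \frac{W W}{4} = W - \frac{W^{2}}{4}$)
$J{\left(I \right)} = \left(34 + I\right) \left(I + \frac{I \left(4 - I\right)}{4}\right)$ ($J{\left(I \right)} = \left(I + 34\right) \left(I + \frac{I \left(4 - I\right)}{4}\right) = \left(34 + I\right) \left(I + \frac{I \left(4 - I\right)}{4}\right)$)
$\sqrt{257723 + J{\left(-565 \right)}} = \sqrt{257723 + \frac{1}{4} \left(-565\right) \left(272 - \left(-565\right)^{2} - -14690\right)} = \sqrt{257723 + \frac{1}{4} \left(-565\right) \left(272 - 319225 + 14690\right)} = \sqrt{257723 + \frac{1}{4} \left(-565\right) \left(-304263\right)} = \sqrt{257723 + \frac{171908595}{4}} = \sqrt{\frac{172939487}{4}} = \frac{\sqrt{172939487}}{2}$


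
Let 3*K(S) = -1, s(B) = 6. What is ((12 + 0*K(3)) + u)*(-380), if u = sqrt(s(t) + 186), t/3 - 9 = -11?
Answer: -4560 - 3040*sqrt(3) ≈ -9825.4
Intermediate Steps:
t = -6 (t = 27 + 3*(-11) = 27 - 33 = -6)
u = 8*sqrt(3) (u = sqrt(6 + 186) = sqrt(192) = 8*sqrt(3) ≈ 13.856)
K(S) = -1/3 (K(S) = (1/3)*(-1) = -1/3)
((12 + 0*K(3)) + u)*(-380) = ((12 + 0*(-1/3)) + 8*sqrt(3))*(-380) = ((12 + 0) + 8*sqrt(3))*(-380) = (12 + 8*sqrt(3))*(-380) = -4560 - 3040*sqrt(3)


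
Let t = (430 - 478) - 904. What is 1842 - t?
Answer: 2794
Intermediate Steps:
t = -952 (t = -48 - 904 = -952)
1842 - t = 1842 - 1*(-952) = 1842 + 952 = 2794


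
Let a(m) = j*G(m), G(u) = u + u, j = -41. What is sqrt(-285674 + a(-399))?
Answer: 2*I*sqrt(63239) ≈ 502.95*I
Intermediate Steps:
G(u) = 2*u
a(m) = -82*m
sqrt(-285674 + a(-399)) = sqrt(-285674 - 82*(-399)) = sqrt(-285674 + 32718) = sqrt(-252956) = 2*I*sqrt(63239)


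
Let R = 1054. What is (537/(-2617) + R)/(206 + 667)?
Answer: 2757781/2284641 ≈ 1.2071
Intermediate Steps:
(537/(-2617) + R)/(206 + 667) = (537/(-2617) + 1054)/(206 + 667) = (537*(-1/2617) + 1054)/873 = (-537/2617 + 1054)*(1/873) = (2757781/2617)*(1/873) = 2757781/2284641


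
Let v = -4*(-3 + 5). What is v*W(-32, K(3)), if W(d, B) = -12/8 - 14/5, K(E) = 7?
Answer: 172/5 ≈ 34.400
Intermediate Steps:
W(d, B) = -43/10 (W(d, B) = -12*⅛ - 14*⅕ = -3/2 - 14/5 = -43/10)
v = -8 (v = -4*2 = -8)
v*W(-32, K(3)) = -8*(-43/10) = 172/5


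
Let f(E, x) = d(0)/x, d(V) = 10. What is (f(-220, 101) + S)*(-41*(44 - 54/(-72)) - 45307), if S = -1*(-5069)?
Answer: -955864793/4 ≈ -2.3897e+8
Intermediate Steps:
f(E, x) = 10/x
S = 5069
(f(-220, 101) + S)*(-41*(44 - 54/(-72)) - 45307) = (10/101 + 5069)*(-41*(44 - 54/(-72)) - 45307) = (10*(1/101) + 5069)*(-41*(44 - 54*(-1/72)) - 45307) = (10/101 + 5069)*(-41*(44 + ¾) - 45307) = 511979*(-41*179/4 - 45307)/101 = 511979*(-7339/4 - 45307)/101 = (511979/101)*(-188567/4) = -955864793/4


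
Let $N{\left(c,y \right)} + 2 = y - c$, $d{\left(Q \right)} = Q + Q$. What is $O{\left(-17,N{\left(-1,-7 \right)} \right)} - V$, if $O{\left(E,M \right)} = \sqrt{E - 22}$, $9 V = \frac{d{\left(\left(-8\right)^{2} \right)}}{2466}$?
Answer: $- \frac{64}{11097} + i \sqrt{39} \approx -0.0057673 + 6.245 i$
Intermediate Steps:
$d{\left(Q \right)} = 2 Q$
$N{\left(c,y \right)} = -2 + y - c$ ($N{\left(c,y \right)} = -2 - \left(c - y\right) = -2 + y - c$)
$V = \frac{64}{11097}$ ($V = \frac{2 \left(-8\right)^{2} \cdot \frac{1}{2466}}{9} = \frac{2 \cdot 64 \cdot \frac{1}{2466}}{9} = \frac{128 \cdot \frac{1}{2466}}{9} = \frac{1}{9} \cdot \frac{64}{1233} = \frac{64}{11097} \approx 0.0057673$)
$O{\left(E,M \right)} = \sqrt{-22 + E}$
$O{\left(-17,N{\left(-1,-7 \right)} \right)} - V = \sqrt{-22 - 17} - \frac{64}{11097} = \sqrt{-39} - \frac{64}{11097} = i \sqrt{39} - \frac{64}{11097} = - \frac{64}{11097} + i \sqrt{39}$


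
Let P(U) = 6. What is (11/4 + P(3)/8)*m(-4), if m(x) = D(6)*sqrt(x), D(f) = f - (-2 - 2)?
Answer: 70*I ≈ 70.0*I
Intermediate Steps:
D(f) = 4 + f (D(f) = f - 1*(-4) = f + 4 = 4 + f)
m(x) = 10*sqrt(x) (m(x) = (4 + 6)*sqrt(x) = 10*sqrt(x))
(11/4 + P(3)/8)*m(-4) = (11/4 + 6/8)*(10*sqrt(-4)) = (11*(1/4) + 6*(1/8))*(10*(2*I)) = (11/4 + 3/4)*(20*I) = 7*(20*I)/2 = 70*I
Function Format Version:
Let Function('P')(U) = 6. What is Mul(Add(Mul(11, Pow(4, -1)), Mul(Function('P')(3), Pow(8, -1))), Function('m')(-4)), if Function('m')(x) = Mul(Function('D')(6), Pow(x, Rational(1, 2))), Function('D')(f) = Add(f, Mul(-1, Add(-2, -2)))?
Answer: Mul(70, I) ≈ Mul(70.000, I)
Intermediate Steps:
Function('D')(f) = Add(4, f) (Function('D')(f) = Add(f, Mul(-1, -4)) = Add(f, 4) = Add(4, f))
Function('m')(x) = Mul(10, Pow(x, Rational(1, 2))) (Function('m')(x) = Mul(Add(4, 6), Pow(x, Rational(1, 2))) = Mul(10, Pow(x, Rational(1, 2))))
Mul(Add(Mul(11, Pow(4, -1)), Mul(Function('P')(3), Pow(8, -1))), Function('m')(-4)) = Mul(Add(Mul(11, Pow(4, -1)), Mul(6, Pow(8, -1))), Mul(10, Pow(-4, Rational(1, 2)))) = Mul(Add(Mul(11, Rational(1, 4)), Mul(6, Rational(1, 8))), Mul(10, Mul(2, I))) = Mul(Add(Rational(11, 4), Rational(3, 4)), Mul(20, I)) = Mul(Rational(7, 2), Mul(20, I)) = Mul(70, I)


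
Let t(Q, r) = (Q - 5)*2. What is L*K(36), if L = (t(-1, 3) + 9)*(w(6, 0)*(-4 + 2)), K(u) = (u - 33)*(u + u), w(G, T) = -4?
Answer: -5184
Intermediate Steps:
t(Q, r) = -10 + 2*Q (t(Q, r) = (-5 + Q)*2 = -10 + 2*Q)
K(u) = 2*u*(-33 + u) (K(u) = (-33 + u)*(2*u) = 2*u*(-33 + u))
L = -24 (L = ((-10 + 2*(-1)) + 9)*(-4*(-4 + 2)) = ((-10 - 2) + 9)*(-4*(-2)) = (-12 + 9)*8 = -3*8 = -24)
L*K(36) = -48*36*(-33 + 36) = -48*36*3 = -24*216 = -5184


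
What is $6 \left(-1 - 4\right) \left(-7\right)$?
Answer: $210$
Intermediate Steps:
$6 \left(-1 - 4\right) \left(-7\right) = 6 \left(-5\right) \left(-7\right) = \left(-30\right) \left(-7\right) = 210$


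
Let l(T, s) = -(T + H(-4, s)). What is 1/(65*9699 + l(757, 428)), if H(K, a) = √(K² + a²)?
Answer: 314839/198247100242 + 5*√458/99123550121 ≈ 1.5892e-6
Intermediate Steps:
l(T, s) = -T - √(16 + s²) (l(T, s) = -(T + √((-4)² + s²)) = -(T + √(16 + s²)) = -T - √(16 + s²))
1/(65*9699 + l(757, 428)) = 1/(65*9699 + (-1*757 - √(16 + 428²))) = 1/(630435 + (-757 - √(16 + 183184))) = 1/(630435 + (-757 - √183200)) = 1/(630435 + (-757 - 20*√458)) = 1/(629678 - 20*√458)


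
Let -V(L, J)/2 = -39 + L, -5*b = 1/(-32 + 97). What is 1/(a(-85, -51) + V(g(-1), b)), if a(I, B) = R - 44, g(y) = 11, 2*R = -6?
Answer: 1/9 ≈ 0.11111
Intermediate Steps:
R = -3 (R = (1/2)*(-6) = -3)
b = -1/325 (b = -1/(5*(-32 + 97)) = -1/5/65 = -1/5*1/65 = -1/325 ≈ -0.0030769)
V(L, J) = 78 - 2*L (V(L, J) = -2*(-39 + L) = 78 - 2*L)
a(I, B) = -47 (a(I, B) = -3 - 44 = -47)
1/(a(-85, -51) + V(g(-1), b)) = 1/(-47 + (78 - 2*11)) = 1/(-47 + (78 - 22)) = 1/(-47 + 56) = 1/9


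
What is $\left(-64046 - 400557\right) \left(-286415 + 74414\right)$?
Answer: $98496300603$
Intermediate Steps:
$\left(-64046 - 400557\right) \left(-286415 + 74414\right) = \left(-464603\right) \left(-212001\right) = 98496300603$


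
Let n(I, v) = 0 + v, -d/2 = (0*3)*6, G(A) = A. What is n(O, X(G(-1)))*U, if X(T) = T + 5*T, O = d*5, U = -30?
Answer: 180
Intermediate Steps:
d = 0 (d = -2*0*3*6 = -0*6 = -2*0 = 0)
O = 0 (O = 0*5 = 0)
X(T) = 6*T
n(I, v) = v
n(O, X(G(-1)))*U = (6*(-1))*(-30) = -6*(-30) = 180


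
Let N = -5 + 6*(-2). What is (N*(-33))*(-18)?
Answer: -10098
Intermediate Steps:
N = -17 (N = -5 - 12 = -17)
(N*(-33))*(-18) = -17*(-33)*(-18) = 561*(-18) = -10098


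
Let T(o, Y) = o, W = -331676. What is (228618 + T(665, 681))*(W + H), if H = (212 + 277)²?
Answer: -21221288065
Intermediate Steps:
H = 239121 (H = 489² = 239121)
(228618 + T(665, 681))*(W + H) = (228618 + 665)*(-331676 + 239121) = 229283*(-92555) = -21221288065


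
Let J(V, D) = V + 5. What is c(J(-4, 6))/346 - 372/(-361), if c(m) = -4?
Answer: 63634/62453 ≈ 1.0189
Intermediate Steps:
J(V, D) = 5 + V
c(J(-4, 6))/346 - 372/(-361) = -4/346 - 372/(-361) = -4*1/346 - 372*(-1/361) = -2/173 + 372/361 = 63634/62453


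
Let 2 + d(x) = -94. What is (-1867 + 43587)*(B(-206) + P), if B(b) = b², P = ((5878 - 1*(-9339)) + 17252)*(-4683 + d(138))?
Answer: -6471894893800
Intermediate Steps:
d(x) = -96 (d(x) = -2 - 94 = -96)
P = -155169351 (P = ((5878 - 1*(-9339)) + 17252)*(-4683 - 96) = ((5878 + 9339) + 17252)*(-4779) = (15217 + 17252)*(-4779) = 32469*(-4779) = -155169351)
(-1867 + 43587)*(B(-206) + P) = (-1867 + 43587)*((-206)² - 155169351) = 41720*(42436 - 155169351) = 41720*(-155126915) = -6471894893800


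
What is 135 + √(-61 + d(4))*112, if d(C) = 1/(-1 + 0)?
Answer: 135 + 112*I*√62 ≈ 135.0 + 881.89*I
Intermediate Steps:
d(C) = -1 (d(C) = 1/(-1) = -1)
135 + √(-61 + d(4))*112 = 135 + √(-61 - 1)*112 = 135 + √(-62)*112 = 135 + (I*√62)*112 = 135 + 112*I*√62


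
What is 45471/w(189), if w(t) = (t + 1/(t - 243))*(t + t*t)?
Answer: 45471/6786325 ≈ 0.0067004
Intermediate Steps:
w(t) = (t + t²)*(t + 1/(-243 + t)) (w(t) = (t + 1/(-243 + t))*(t + t²) = (t + t²)*(t + 1/(-243 + t)))
45471/w(189) = 45471/((189*(1 + 189³ - 242*189 - 242*189²)/(-243 + 189))) = 45471/((189*(1 + 6751269 - 45738 - 242*35721)/(-54))) = 45471/((189*(-1/54)*(1 + 6751269 - 45738 - 8644482))) = 45471/((189*(-1/54)*(-1938950))) = 45471/6786325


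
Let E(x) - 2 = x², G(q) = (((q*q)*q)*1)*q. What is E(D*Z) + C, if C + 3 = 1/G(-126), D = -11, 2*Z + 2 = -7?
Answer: 617327035669/252047376 ≈ 2449.3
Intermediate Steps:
Z = -9/2 (Z = -1 + (½)*(-7) = -1 - 7/2 = -9/2 ≈ -4.5000)
G(q) = q⁴ (G(q) = ((q²*q)*1)*q = (q³*1)*q = q³*q = q⁴)
C = -756142127/252047376 (C = -3 + 1/((-126)⁴) = -3 + 1/252047376 = -756142127/252047376 ≈ -3.0000)
E(x) = 2 + x²
E(D*Z) + C = (2 + (-11*(-9/2))²) - 756142127/252047376 = (2 + (99/2)²) - 756142127/252047376 = (2 + 9801/4) - 756142127/252047376 = 9809/4 - 756142127/252047376 = 617327035669/252047376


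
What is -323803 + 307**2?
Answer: -229554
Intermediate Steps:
-323803 + 307**2 = -323803 + 94249 = -229554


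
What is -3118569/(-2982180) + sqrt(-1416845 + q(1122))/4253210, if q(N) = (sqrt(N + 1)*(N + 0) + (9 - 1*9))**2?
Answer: 1039523/994060 + sqrt(1412309887)/4253210 ≈ 1.0546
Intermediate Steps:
q(N) = N**2*(1 + N) (q(N) = (sqrt(1 + N)*N + (9 - 9))**2 = (N*sqrt(1 + N) + 0)**2 = (N*sqrt(1 + N))**2 = N**2*(1 + N))
-3118569/(-2982180) + sqrt(-1416845 + q(1122))/4253210 = -3118569/(-2982180) + sqrt(-1416845 + 1122**2*(1 + 1122))/4253210 = -3118569*(-1/2982180) + sqrt(-1416845 + 1258884*1123)*(1/4253210) = 1039523/994060 + sqrt(-1416845 + 1413726732)*(1/4253210) = 1039523/994060 + sqrt(1412309887)*(1/4253210) = 1039523/994060 + sqrt(1412309887)/4253210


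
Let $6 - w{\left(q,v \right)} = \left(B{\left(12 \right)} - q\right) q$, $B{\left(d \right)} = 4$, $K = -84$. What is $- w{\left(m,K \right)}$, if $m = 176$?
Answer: $-30278$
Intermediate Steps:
$w{\left(q,v \right)} = 6 - q \left(4 - q\right)$ ($w{\left(q,v \right)} = 6 - \left(4 - q\right) q = 6 - q \left(4 - q\right)$)
$- w{\left(m,K \right)} = - (6 + 176^{2} - 704) = - (6 + 30976 - 704) = \left(-1\right) 30278 = -30278$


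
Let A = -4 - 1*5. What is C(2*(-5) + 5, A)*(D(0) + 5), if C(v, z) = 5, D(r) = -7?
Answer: -10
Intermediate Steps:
A = -9 (A = -4 - 5 = -9)
C(2*(-5) + 5, A)*(D(0) + 5) = 5*(-7 + 5) = 5*(-2) = -10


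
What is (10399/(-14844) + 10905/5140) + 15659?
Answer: 14935766380/953727 ≈ 15660.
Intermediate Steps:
(10399/(-14844) + 10905/5140) + 15659 = (10399*(-1/14844) + 10905*(1/5140)) + 15659 = (-10399/14844 + 2181/1028) + 15659 = 1355287/953727 + 15659 = 14935766380/953727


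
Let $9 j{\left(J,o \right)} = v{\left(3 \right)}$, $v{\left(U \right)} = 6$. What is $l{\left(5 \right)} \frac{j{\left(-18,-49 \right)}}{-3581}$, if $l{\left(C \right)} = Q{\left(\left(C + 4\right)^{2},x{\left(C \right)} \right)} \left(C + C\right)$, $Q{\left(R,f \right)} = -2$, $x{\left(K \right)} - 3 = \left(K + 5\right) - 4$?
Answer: $\frac{40}{10743} \approx 0.0037234$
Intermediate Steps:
$j{\left(J,o \right)} = \frac{2}{3}$ ($j{\left(J,o \right)} = \frac{1}{9} \cdot 6 = \frac{2}{3}$)
$x{\left(K \right)} = 4 + K$ ($x{\left(K \right)} = 3 + \left(\left(K + 5\right) - 4\right) = 3 + \left(\left(5 + K\right) - 4\right) = 3 + \left(1 + K\right) = 4 + K$)
$l{\left(C \right)} = - 4 C$ ($l{\left(C \right)} = - 2 \left(C + C\right) = - 2 \cdot 2 C = - 4 C$)
$l{\left(5 \right)} \frac{j{\left(-18,-49 \right)}}{-3581} = \left(-4\right) 5 \frac{2}{3 \left(-3581\right)} = - 20 \cdot \frac{2}{3} \left(- \frac{1}{3581}\right) = \left(-20\right) \left(- \frac{2}{10743}\right) = \frac{40}{10743}$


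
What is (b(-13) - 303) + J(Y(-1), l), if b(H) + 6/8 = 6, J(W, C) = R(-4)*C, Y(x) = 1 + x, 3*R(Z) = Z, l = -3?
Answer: -1175/4 ≈ -293.75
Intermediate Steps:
R(Z) = Z/3
J(W, C) = -4*C/3 (J(W, C) = ((⅓)*(-4))*C = -4*C/3)
b(H) = 21/4 (b(H) = -¾ + 6 = 21/4)
(b(-13) - 303) + J(Y(-1), l) = (21/4 - 303) - 4/3*(-3) = -1191/4 + 4 = -1175/4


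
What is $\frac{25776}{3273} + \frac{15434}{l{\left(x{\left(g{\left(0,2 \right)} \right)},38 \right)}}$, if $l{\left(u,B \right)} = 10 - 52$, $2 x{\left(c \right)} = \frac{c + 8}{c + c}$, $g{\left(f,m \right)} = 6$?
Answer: $- \frac{8238815}{22911} \approx -359.6$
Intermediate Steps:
$x{\left(c \right)} = \frac{8 + c}{4 c}$ ($x{\left(c \right)} = \frac{\left(c + 8\right) \frac{1}{c + c}}{2} = \frac{\left(8 + c\right) \frac{1}{2 c}}{2} = \frac{\frac{1}{2} \frac{1}{c} \left(8 + c\right)}{2} = \frac{8 + c}{4 c}$)
$l{\left(u,B \right)} = -42$ ($l{\left(u,B \right)} = 10 - 52 = -42$)
$\frac{25776}{3273} + \frac{15434}{l{\left(x{\left(g{\left(0,2 \right)} \right)},38 \right)}} = \frac{25776}{3273} + \frac{15434}{-42} = 25776 \cdot \frac{1}{3273} + 15434 \left(- \frac{1}{42}\right) = \frac{8592}{1091} - \frac{7717}{21} = - \frac{8238815}{22911}$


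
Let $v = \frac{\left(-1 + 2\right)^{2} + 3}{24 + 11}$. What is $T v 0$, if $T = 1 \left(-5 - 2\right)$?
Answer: $0$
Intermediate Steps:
$T = -7$ ($T = 1 \left(-7\right) = -7$)
$v = \frac{4}{35}$ ($v = \frac{1^{2} + 3}{35} = \left(1 + 3\right) \frac{1}{35} = 4 \cdot \frac{1}{35} = \frac{4}{35} \approx 0.11429$)
$T v 0 = \left(-7\right) \frac{4}{35} \cdot 0 = \left(- \frac{4}{5}\right) 0 = 0$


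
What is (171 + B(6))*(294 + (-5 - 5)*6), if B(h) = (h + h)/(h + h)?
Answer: 40248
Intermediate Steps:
B(h) = 1 (B(h) = (2*h)/((2*h)) = (2*h)*(1/(2*h)) = 1)
(171 + B(6))*(294 + (-5 - 5)*6) = (171 + 1)*(294 + (-5 - 5)*6) = 172*(294 - 10*6) = 172*(294 - 60) = 172*234 = 40248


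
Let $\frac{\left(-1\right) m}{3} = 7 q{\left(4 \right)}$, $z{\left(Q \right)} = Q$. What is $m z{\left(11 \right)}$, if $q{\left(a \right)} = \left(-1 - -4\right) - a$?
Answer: $231$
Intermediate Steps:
$q{\left(a \right)} = 3 - a$ ($q{\left(a \right)} = \left(-1 + 4\right) - a = 3 - a$)
$m = 21$ ($m = - 3 \cdot 7 \left(3 - 4\right) = - 3 \cdot 7 \left(-1\right) = \left(-3\right) \left(-7\right) = 21$)
$m z{\left(11 \right)} = 21 \cdot 11 = 231$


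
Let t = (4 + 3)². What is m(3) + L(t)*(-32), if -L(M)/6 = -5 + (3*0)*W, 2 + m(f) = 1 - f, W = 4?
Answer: -964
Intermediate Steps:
m(f) = -1 - f (m(f) = -2 + (1 - f) = -1 - f)
t = 49 (t = 7² = 49)
L(M) = 30 (L(M) = -6*(-5 + (3*0)*4) = -6*(-5 + 0*4) = -6*(-5 + 0) = -6*(-5) = 30)
m(3) + L(t)*(-32) = (-1 - 1*3) + 30*(-32) = (-1 - 3) - 960 = -4 - 960 = -964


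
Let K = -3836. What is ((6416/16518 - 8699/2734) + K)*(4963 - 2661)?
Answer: -99769095493735/11290053 ≈ -8.8369e+6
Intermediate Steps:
((6416/16518 - 8699/2734) + K)*(4963 - 2661) = ((6416/16518 - 8699/2734) - 3836)*(4963 - 2661) = ((6416*(1/16518) - 8699*1/2734) - 3836)*2302 = ((3208/8259 - 8699/2734) - 3836)*2302 = (-63074369/22580106 - 3836)*2302 = -86680360985/22580106*2302 = -99769095493735/11290053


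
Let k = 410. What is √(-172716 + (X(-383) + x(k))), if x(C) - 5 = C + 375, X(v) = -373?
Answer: I*√172299 ≈ 415.09*I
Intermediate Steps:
x(C) = 380 + C (x(C) = 5 + (C + 375) = 5 + (375 + C) = 380 + C)
√(-172716 + (X(-383) + x(k))) = √(-172716 + (-373 + (380 + 410))) = √(-172716 + (-373 + 790)) = √(-172716 + 417) = √(-172299) = I*√172299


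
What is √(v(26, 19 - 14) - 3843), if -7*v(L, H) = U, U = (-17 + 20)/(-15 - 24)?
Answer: 4*I*√1988987/91 ≈ 61.992*I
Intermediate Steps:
U = -1/13 (U = 3/(-39) = 3*(-1/39) = -1/13 ≈ -0.076923)
v(L, H) = 1/91 (v(L, H) = -⅐*(-1/13) = 1/91)
√(v(26, 19 - 14) - 3843) = √(1/91 - 3843) = √(-349712/91) = 4*I*√1988987/91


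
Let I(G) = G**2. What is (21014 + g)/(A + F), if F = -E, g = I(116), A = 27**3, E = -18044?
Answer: 34470/37727 ≈ 0.91367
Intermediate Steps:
A = 19683
g = 13456 (g = 116**2 = 13456)
F = 18044 (F = -1*(-18044) = 18044)
(21014 + g)/(A + F) = (21014 + 13456)/(19683 + 18044) = 34470/37727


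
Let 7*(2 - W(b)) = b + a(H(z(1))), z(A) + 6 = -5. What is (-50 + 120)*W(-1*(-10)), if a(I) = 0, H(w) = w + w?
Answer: 40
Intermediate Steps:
z(A) = -11 (z(A) = -6 - 5 = -11)
H(w) = 2*w
W(b) = 2 - b/7 (W(b) = 2 - (b + 0)/7 = 2 - b/7)
(-50 + 120)*W(-1*(-10)) = (-50 + 120)*(2 - (-1)*(-10)/7) = 70*(2 - ⅐*10) = 70*(2 - 10/7) = 70*(4/7) = 40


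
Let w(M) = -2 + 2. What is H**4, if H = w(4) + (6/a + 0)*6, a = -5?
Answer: 1679616/625 ≈ 2687.4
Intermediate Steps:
w(M) = 0
H = -36/5 (H = 0 + (6/(-5) + 0)*6 = 0 + (6*(-1/5) + 0)*6 = 0 + (-6/5 + 0)*6 = 0 - 6/5*6 = 0 - 36/5 = -36/5 ≈ -7.2000)
H**4 = (-36/5)**4 = 1679616/625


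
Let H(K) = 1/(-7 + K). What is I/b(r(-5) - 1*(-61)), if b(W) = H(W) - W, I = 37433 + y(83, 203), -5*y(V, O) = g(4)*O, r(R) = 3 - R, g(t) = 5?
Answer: -2308260/4277 ≈ -539.69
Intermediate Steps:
y(V, O) = -O
I = 37230 (I = 37433 - 1*203 = 37433 - 203 = 37230)
b(W) = 1/(-7 + W) - W
I/b(r(-5) - 1*(-61)) = 37230/(((1 - ((3 - 1*(-5)) - 1*(-61))*(-7 + ((3 - 1*(-5)) - 1*(-61))))/(-7 + ((3 - 1*(-5)) - 1*(-61))))) = 37230/(((1 - ((3 + 5) + 61)*(-7 + ((3 + 5) + 61)))/(-7 + ((3 + 5) + 61)))) = 37230/(((1 - (8 + 61)*(-7 + (8 + 61)))/(-7 + (8 + 61)))) = 37230/(((1 - 1*69*(-7 + 69))/(-7 + 69))) = 37230/(((1 - 1*69*62)/62)) = 37230/(((1 - 4278)/62)) = 37230/(((1/62)*(-4277))) = 37230/(-4277/62) = 37230*(-62/4277) = -2308260/4277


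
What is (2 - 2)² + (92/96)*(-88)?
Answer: -253/3 ≈ -84.333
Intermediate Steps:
(2 - 2)² + (92/96)*(-88) = 0² + (92*(1/96))*(-88) = 0 + (23/24)*(-88) = 0 - 253/3 = -253/3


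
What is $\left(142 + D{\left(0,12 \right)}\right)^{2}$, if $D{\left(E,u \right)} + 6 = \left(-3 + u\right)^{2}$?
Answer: $47089$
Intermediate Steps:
$D{\left(E,u \right)} = -6 + \left(-3 + u\right)^{2}$
$\left(142 + D{\left(0,12 \right)}\right)^{2} = \left(142 - \left(6 - \left(-3 + 12\right)^{2}\right)\right)^{2} = \left(142 - \left(6 - 9^{2}\right)\right)^{2} = \left(142 + \left(-6 + 81\right)\right)^{2} = \left(142 + 75\right)^{2} = 217^{2} = 47089$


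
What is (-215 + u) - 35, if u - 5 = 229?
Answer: -16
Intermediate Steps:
u = 234 (u = 5 + 229 = 234)
(-215 + u) - 35 = (-215 + 234) - 35 = 19 - 35 = -16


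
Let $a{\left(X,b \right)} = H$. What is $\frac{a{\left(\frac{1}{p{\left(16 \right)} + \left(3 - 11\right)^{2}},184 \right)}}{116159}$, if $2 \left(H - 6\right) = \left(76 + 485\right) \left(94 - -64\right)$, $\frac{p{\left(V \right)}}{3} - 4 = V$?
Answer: $\frac{44325}{116159} \approx 0.38159$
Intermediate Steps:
$p{\left(V \right)} = 12 + 3 V$
$H = 44325$ ($H = 6 + \frac{\left(76 + 485\right) \left(94 - -64\right)}{2} = 6 + \frac{561 \left(94 + 64\right)}{2} = 6 + \frac{561 \cdot 158}{2} = 6 + \frac{1}{2} \cdot 88638 = 6 + 44319 = 44325$)
$a{\left(X,b \right)} = 44325$
$\frac{a{\left(\frac{1}{p{\left(16 \right)} + \left(3 - 11\right)^{2}},184 \right)}}{116159} = \frac{44325}{116159}$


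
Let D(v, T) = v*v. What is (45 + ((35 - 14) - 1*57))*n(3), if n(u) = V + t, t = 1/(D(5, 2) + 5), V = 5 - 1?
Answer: 363/10 ≈ 36.300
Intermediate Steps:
V = 4
D(v, T) = v²
t = 1/30 (t = 1/(5² + 5) = 1/(25 + 5) = 1/30 ≈ 0.033333)
n(u) = 121/30 (n(u) = 4 + 1/30 = 121/30)
(45 + ((35 - 14) - 1*57))*n(3) = (45 + ((35 - 14) - 1*57))*(121/30) = (45 + (21 - 57))*(121/30) = (45 - 36)*(121/30) = 9*(121/30) = 363/10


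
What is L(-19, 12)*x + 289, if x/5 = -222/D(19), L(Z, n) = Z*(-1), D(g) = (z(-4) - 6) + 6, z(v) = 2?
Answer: -10256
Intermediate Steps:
D(g) = 2 (D(g) = (2 - 6) + 6 = -4 + 6 = 2)
L(Z, n) = -Z
x = -555 (x = 5*(-222/2) = 5*(-222*½) = 5*(-111) = -555)
L(-19, 12)*x + 289 = -1*(-19)*(-555) + 289 = 19*(-555) + 289 = -10545 + 289 = -10256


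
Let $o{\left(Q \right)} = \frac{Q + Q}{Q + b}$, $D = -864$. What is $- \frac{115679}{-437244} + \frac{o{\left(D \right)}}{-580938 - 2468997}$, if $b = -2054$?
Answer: $\frac{171584805951073}{648557490588420} \approx 0.26456$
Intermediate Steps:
$o{\left(Q \right)} = \frac{2 Q}{-2054 + Q}$ ($o{\left(Q \right)} = \frac{Q + Q}{Q - 2054} = \frac{2 Q}{-2054 + Q}$)
$- \frac{115679}{-437244} + \frac{o{\left(D \right)}}{-580938 - 2468997} = - \frac{115679}{-437244} + \frac{2 \left(-864\right) \frac{1}{-2054 - 864}}{-580938 - 2468997} = \left(-115679\right) \left(- \frac{1}{437244}\right) + \frac{2 \left(-864\right) \frac{1}{-2918}}{-3049935} = \frac{115679}{437244} + 2 \left(-864\right) \left(- \frac{1}{2918}\right) \left(- \frac{1}{3049935}\right) = \frac{115679}{437244} + \frac{864}{1459} \left(- \frac{1}{3049935}\right) = \frac{115679}{437244} - \frac{288}{1483285055} = \frac{171584805951073}{648557490588420}$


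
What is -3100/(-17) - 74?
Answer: 1842/17 ≈ 108.35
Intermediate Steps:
-3100/(-17) - 74 = -3100*(-1)/17 - 74 = -31*(-100/17) - 74 = 3100/17 - 74 = 1842/17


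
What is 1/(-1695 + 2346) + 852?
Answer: 554653/651 ≈ 852.00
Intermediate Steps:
1/(-1695 + 2346) + 852 = 1/651 + 852 = 554653/651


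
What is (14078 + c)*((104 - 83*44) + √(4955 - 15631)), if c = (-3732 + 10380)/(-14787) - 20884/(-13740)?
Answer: -281917408954604/5643705 + 158916239546*I*√2669/5643705 ≈ -4.9953e+7 + 1.4547e+6*I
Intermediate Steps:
c = 6040783/5643705 (c = 6648*(-1/14787) - 20884*(-1/13740) = -2216/4929 + 5221/3435 = 6040783/5643705 ≈ 1.0704)
(14078 + c)*((104 - 83*44) + √(4955 - 15631)) = (14078 + 6040783/5643705)*((104 - 83*44) + √(4955 - 15631)) = 79458119773*((104 - 3652) + √(-10676))/5643705 = 79458119773*(-3548 + 2*I*√2669)/5643705 = -281917408954604/5643705 + 158916239546*I*√2669/5643705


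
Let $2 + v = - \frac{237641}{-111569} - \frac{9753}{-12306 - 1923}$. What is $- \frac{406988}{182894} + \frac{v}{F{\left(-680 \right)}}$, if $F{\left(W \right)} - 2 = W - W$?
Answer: $- \frac{2837214699820}{1561005502479} \approx -1.8176$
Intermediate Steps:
$v = \frac{13919308}{17070057}$ ($v = -2 - \left(- \frac{237641}{111569} + \frac{9753}{-12306 - 1923}\right) = -2 + \left(\frac{237641}{111569} - \frac{9753}{-14229}\right) = -2 + \left(\frac{237641}{111569} - - \frac{3251}{4743}\right) = -2 + \left(\frac{237641}{111569} + \frac{3251}{4743}\right) = -2 + \frac{48059422}{17070057} = \frac{13919308}{17070057} \approx 0.81542$)
$F{\left(W \right)} = 2$ ($F{\left(W \right)} = 2 + \left(W - W\right) = 2 + 0 = 2$)
$- \frac{406988}{182894} + \frac{v}{F{\left(-680 \right)}} = - \frac{406988}{182894} + \frac{13919308}{17070057 \cdot 2} = \left(-406988\right) \frac{1}{182894} + \frac{13919308}{17070057} \cdot \frac{1}{2} = - \frac{203494}{91447} + \frac{6959654}{17070057} = - \frac{2837214699820}{1561005502479}$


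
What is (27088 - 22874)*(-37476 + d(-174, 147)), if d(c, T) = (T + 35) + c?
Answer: -157890152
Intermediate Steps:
d(c, T) = 35 + T + c (d(c, T) = (35 + T) + c = 35 + T + c)
(27088 - 22874)*(-37476 + d(-174, 147)) = (27088 - 22874)*(-37476 + (35 + 147 - 174)) = 4214*(-37476 + 8) = 4214*(-37468) = -157890152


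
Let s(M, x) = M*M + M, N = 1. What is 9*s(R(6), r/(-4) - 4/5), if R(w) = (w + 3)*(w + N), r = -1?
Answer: 36288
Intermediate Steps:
R(w) = (1 + w)*(3 + w) (R(w) = (w + 3)*(w + 1) = (3 + w)*(1 + w) = (1 + w)*(3 + w))
s(M, x) = M + M² (s(M, x) = M² + M = M + M²)
9*s(R(6), r/(-4) - 4/5) = 9*((3 + 6² + 4*6)*(1 + (3 + 6² + 4*6))) = 9*((3 + 36 + 24)*(1 + (3 + 36 + 24))) = 9*(63*(1 + 63)) = 9*(63*64) = 9*4032 = 36288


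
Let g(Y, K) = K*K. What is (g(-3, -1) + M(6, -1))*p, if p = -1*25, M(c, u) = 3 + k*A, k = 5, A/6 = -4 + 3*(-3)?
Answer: 9650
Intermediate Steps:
A = -78 (A = 6*(-4 + 3*(-3)) = 6*(-4 - 9) = 6*(-13) = -78)
g(Y, K) = K²
M(c, u) = -387 (M(c, u) = 3 + 5*(-78) = 3 - 390 = -387)
p = -25
(g(-3, -1) + M(6, -1))*p = ((-1)² - 387)*(-25) = (1 - 387)*(-25) = -386*(-25) = 9650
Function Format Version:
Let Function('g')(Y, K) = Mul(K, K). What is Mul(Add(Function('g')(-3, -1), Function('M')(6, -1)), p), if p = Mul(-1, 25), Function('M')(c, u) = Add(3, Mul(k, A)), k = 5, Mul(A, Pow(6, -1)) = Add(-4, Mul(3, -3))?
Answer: 9650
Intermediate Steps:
A = -78 (A = Mul(6, Add(-4, Mul(3, -3))) = Mul(6, Add(-4, -9)) = Mul(6, -13) = -78)
Function('g')(Y, K) = Pow(K, 2)
Function('M')(c, u) = -387 (Function('M')(c, u) = Add(3, Mul(5, -78)) = Add(3, -390) = -387)
p = -25
Mul(Add(Function('g')(-3, -1), Function('M')(6, -1)), p) = Mul(Add(Pow(-1, 2), -387), -25) = Mul(Add(1, -387), -25) = Mul(-386, -25) = 9650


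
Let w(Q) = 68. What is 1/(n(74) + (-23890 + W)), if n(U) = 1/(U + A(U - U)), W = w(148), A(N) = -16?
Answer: -58/1381675 ≈ -4.1978e-5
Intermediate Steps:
W = 68
n(U) = 1/(-16 + U) (n(U) = 1/(U - 16) = 1/(-16 + U))
1/(n(74) + (-23890 + W)) = 1/(1/(-16 + 74) + (-23890 + 68)) = 1/(1/58 - 23822) = 1/(-1381675/58) = -58/1381675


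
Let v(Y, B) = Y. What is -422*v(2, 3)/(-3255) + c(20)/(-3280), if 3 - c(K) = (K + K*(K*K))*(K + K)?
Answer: 209392511/2135280 ≈ 98.063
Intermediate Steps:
c(K) = 3 - 2*K*(K + K³) (c(K) = 3 - (K + K*(K*K))*(K + K) = 3 - (K + K*K²)*2*K = 3 - (K + K³)*2*K = 3 - 2*K*(K + K³))
-422*v(2, 3)/(-3255) + c(20)/(-3280) = -422*2/(-3255) + (3 - 2*20² - 2*20⁴)/(-3280) = -844*(-1/3255) + (3 - 2*400 - 2*160000)*(-1/3280) = 844/3255 + (3 - 800 - 320000)*(-1/3280) = 844/3255 - 320797*(-1/3280) = 844/3255 + 320797/3280 = 209392511/2135280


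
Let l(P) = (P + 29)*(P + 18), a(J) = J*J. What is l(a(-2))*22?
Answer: 15972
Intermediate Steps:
a(J) = J²
l(P) = (18 + P)*(29 + P) (l(P) = (29 + P)*(18 + P) = (18 + P)*(29 + P))
l(a(-2))*22 = (522 + ((-2)²)² + 47*(-2)²)*22 = (522 + 4² + 47*4)*22 = (522 + 16 + 188)*22 = 726*22 = 15972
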